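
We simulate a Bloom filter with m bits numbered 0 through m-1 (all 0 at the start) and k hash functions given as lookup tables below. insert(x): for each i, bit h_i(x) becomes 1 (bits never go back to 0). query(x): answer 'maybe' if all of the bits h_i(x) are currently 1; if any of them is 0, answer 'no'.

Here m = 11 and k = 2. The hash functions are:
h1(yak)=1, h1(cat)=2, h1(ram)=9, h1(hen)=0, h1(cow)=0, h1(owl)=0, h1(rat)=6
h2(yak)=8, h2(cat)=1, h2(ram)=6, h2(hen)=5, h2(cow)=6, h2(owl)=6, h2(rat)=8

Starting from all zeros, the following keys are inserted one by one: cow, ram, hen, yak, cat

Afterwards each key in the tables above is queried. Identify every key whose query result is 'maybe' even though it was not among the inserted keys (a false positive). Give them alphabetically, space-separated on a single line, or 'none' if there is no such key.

Start: bits=00000000000
After insert 'cow': sets bits 0 6 -> bits=10000010000
After insert 'ram': sets bits 6 9 -> bits=10000010010
After insert 'hen': sets bits 0 5 -> bits=10000110010
After insert 'yak': sets bits 1 8 -> bits=11000110110
After insert 'cat': sets bits 1 2 -> bits=11100110110
Not inserted: owl rat — query each against bits=11100110110:
query owl: checks bit0=1, bit6=1 (all 1) -> maybe => FALSE POSITIVE
query rat: checks bit6=1, bit8=1 (all 1) -> maybe => FALSE POSITIVE
False positives (alphabetical): owl rat

Answer: owl rat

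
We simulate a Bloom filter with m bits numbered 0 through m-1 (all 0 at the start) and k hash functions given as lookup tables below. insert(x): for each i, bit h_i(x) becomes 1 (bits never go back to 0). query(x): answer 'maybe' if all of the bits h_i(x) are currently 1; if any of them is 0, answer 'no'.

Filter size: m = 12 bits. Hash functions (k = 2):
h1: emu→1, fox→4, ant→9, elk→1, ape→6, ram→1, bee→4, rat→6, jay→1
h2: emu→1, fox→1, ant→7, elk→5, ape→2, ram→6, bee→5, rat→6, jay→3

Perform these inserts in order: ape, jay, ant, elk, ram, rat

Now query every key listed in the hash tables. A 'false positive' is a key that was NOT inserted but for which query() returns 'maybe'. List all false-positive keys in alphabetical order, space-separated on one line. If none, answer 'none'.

Answer: emu

Derivation:
Start: bits=000000000000
After insert 'ape': sets bits 2 6 -> bits=001000100000
After insert 'jay': sets bits 1 3 -> bits=011100100000
After insert 'ant': sets bits 7 9 -> bits=011100110100
After insert 'elk': sets bits 1 5 -> bits=011101110100
After insert 'ram': sets bits 1 6 -> bits=011101110100
After insert 'rat': sets bits 6 -> bits=011101110100
Not inserted: bee emu fox — query each against bits=011101110100:
query bee: checks bit4=0, bit5=1 (has a 0) -> no => not a false positive
query emu: checks bit1=1 (all 1) -> maybe => FALSE POSITIVE
query fox: checks bit1=1, bit4=0 (has a 0) -> no => not a false positive
False positives (alphabetical): emu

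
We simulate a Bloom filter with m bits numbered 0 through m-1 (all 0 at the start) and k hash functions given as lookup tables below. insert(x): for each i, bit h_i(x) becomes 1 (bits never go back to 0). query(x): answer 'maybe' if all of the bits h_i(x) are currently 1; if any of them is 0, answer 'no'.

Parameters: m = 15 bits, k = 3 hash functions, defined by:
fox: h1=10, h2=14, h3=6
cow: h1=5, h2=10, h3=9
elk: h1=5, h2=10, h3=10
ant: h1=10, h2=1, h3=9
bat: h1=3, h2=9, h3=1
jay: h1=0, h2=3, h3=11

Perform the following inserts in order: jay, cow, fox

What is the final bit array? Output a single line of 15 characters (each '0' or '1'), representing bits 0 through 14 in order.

Answer: 100101100111001

Derivation:
Start: bits=000000000000000
After insert 'jay': sets bits 0 3 11 -> bits=100100000001000
After insert 'cow': sets bits 5 9 10 -> bits=100101000111000
After insert 'fox': sets bits 6 10 14 -> bits=100101100111001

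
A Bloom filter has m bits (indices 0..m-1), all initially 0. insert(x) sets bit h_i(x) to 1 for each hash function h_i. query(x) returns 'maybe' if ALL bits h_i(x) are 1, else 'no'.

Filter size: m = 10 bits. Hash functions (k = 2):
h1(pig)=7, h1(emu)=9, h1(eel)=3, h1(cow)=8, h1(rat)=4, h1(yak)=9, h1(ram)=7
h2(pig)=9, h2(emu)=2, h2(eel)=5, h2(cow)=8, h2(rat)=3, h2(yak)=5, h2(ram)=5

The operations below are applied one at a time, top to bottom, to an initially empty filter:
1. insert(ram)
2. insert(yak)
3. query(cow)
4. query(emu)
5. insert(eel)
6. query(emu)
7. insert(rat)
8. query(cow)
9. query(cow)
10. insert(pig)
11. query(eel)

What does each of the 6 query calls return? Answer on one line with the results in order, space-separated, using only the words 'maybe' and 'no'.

Answer: no no no no no maybe

Derivation:
Start: bits=0000000000
Op 1: insert ram -> sets bits 5 7 -> bits=0000010100
Op 2: insert yak -> sets bits 5 9 -> bits=0000010101
Op 3: query cow -> checks bit8=0 (has a 0) -> no
Op 4: query emu -> checks bit2=0, bit9=1 (has a 0) -> no
Op 5: insert eel -> sets bits 3 5 -> bits=0001010101
Op 6: query emu -> checks bit2=0, bit9=1 (has a 0) -> no
Op 7: insert rat -> sets bits 3 4 -> bits=0001110101
Op 8: query cow -> checks bit8=0 (has a 0) -> no
Op 9: query cow -> checks bit8=0 (has a 0) -> no
Op 10: insert pig -> sets bits 7 9 -> bits=0001110101
Op 11: query eel -> checks bit3=1, bit5=1 (all 1) -> maybe
Query results in order: no no no no no maybe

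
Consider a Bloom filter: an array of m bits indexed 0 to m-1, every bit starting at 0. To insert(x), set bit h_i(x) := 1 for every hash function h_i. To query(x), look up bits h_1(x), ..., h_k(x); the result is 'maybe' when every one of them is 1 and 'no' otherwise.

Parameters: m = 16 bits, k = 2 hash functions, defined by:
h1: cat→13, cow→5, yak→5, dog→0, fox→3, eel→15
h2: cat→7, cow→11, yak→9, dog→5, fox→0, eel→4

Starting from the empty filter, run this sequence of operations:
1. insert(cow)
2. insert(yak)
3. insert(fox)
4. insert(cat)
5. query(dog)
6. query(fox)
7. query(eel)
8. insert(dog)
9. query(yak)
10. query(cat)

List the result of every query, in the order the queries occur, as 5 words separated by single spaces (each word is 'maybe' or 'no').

Start: bits=0000000000000000
Op 1: insert cow -> sets bits 5 11 -> bits=0000010000010000
Op 2: insert yak -> sets bits 5 9 -> bits=0000010001010000
Op 3: insert fox -> sets bits 0 3 -> bits=1001010001010000
Op 4: insert cat -> sets bits 7 13 -> bits=1001010101010100
Op 5: query dog -> checks bit0=1, bit5=1 (all 1) -> maybe
Op 6: query fox -> checks bit0=1, bit3=1 (all 1) -> maybe
Op 7: query eel -> checks bit4=0, bit15=0 (has a 0) -> no
Op 8: insert dog -> sets bits 0 5 -> bits=1001010101010100
Op 9: query yak -> checks bit5=1, bit9=1 (all 1) -> maybe
Op 10: query cat -> checks bit7=1, bit13=1 (all 1) -> maybe
Query results in order: maybe maybe no maybe maybe

Answer: maybe maybe no maybe maybe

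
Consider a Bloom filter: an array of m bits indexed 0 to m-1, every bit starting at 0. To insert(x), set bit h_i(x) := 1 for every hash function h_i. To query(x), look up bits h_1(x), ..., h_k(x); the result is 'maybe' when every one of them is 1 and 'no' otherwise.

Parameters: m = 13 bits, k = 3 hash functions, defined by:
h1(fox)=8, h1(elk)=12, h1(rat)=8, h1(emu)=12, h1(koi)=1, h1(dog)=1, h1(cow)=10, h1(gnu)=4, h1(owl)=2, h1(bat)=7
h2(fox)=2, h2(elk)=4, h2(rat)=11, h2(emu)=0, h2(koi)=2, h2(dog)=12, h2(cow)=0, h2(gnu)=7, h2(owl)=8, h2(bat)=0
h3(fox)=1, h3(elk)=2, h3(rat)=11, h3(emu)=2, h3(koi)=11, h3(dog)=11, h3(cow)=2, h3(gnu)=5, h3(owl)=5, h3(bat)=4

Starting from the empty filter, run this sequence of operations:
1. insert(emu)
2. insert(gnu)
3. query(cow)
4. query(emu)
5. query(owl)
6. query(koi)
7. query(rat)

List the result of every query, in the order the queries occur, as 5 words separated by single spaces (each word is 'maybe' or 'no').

Start: bits=0000000000000
Op 1: insert emu -> sets bits 0 2 12 -> bits=1010000000001
Op 2: insert gnu -> sets bits 4 5 7 -> bits=1010110100001
Op 3: query cow -> checks bit0=1, bit2=1, bit10=0 (has a 0) -> no
Op 4: query emu -> checks bit0=1, bit2=1, bit12=1 (all 1) -> maybe
Op 5: query owl -> checks bit2=1, bit5=1, bit8=0 (has a 0) -> no
Op 6: query koi -> checks bit1=0, bit2=1, bit11=0 (has a 0) -> no
Op 7: query rat -> checks bit8=0, bit11=0 (has a 0) -> no
Query results in order: no maybe no no no

Answer: no maybe no no no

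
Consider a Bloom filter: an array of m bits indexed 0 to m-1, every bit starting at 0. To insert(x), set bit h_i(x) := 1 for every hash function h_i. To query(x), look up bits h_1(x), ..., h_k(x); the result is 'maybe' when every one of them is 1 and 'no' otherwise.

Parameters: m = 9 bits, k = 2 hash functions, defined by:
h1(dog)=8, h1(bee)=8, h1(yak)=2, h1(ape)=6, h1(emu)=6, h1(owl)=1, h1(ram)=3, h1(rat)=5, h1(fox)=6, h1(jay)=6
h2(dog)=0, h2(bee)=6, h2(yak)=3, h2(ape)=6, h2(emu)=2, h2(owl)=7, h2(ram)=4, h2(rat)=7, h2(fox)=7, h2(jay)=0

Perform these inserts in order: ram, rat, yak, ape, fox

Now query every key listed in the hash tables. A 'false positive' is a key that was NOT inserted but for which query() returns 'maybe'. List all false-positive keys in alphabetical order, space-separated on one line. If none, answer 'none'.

Answer: emu

Derivation:
Start: bits=000000000
After insert 'ram': sets bits 3 4 -> bits=000110000
After insert 'rat': sets bits 5 7 -> bits=000111010
After insert 'yak': sets bits 2 3 -> bits=001111010
After insert 'ape': sets bits 6 -> bits=001111110
After insert 'fox': sets bits 6 7 -> bits=001111110
Not inserted: bee dog emu jay owl — query each against bits=001111110:
query bee: checks bit6=1, bit8=0 (has a 0) -> no => not a false positive
query dog: checks bit0=0, bit8=0 (has a 0) -> no => not a false positive
query emu: checks bit2=1, bit6=1 (all 1) -> maybe => FALSE POSITIVE
query jay: checks bit0=0, bit6=1 (has a 0) -> no => not a false positive
query owl: checks bit1=0, bit7=1 (has a 0) -> no => not a false positive
False positives (alphabetical): emu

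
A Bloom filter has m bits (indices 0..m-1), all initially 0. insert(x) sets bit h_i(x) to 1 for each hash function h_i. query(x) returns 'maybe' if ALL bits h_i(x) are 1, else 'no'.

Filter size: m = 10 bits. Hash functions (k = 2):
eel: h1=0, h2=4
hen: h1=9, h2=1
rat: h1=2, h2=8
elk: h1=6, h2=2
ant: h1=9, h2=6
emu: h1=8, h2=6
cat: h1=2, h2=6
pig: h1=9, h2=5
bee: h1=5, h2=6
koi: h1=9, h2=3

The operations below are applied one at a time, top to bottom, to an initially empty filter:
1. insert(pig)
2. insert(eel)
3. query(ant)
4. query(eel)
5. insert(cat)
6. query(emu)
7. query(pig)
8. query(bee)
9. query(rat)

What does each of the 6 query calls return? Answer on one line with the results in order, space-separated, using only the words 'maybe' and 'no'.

Answer: no maybe no maybe maybe no

Derivation:
Start: bits=0000000000
Op 1: insert pig -> sets bits 5 9 -> bits=0000010001
Op 2: insert eel -> sets bits 0 4 -> bits=1000110001
Op 3: query ant -> checks bit6=0, bit9=1 (has a 0) -> no
Op 4: query eel -> checks bit0=1, bit4=1 (all 1) -> maybe
Op 5: insert cat -> sets bits 2 6 -> bits=1010111001
Op 6: query emu -> checks bit6=1, bit8=0 (has a 0) -> no
Op 7: query pig -> checks bit5=1, bit9=1 (all 1) -> maybe
Op 8: query bee -> checks bit5=1, bit6=1 (all 1) -> maybe
Op 9: query rat -> checks bit2=1, bit8=0 (has a 0) -> no
Query results in order: no maybe no maybe maybe no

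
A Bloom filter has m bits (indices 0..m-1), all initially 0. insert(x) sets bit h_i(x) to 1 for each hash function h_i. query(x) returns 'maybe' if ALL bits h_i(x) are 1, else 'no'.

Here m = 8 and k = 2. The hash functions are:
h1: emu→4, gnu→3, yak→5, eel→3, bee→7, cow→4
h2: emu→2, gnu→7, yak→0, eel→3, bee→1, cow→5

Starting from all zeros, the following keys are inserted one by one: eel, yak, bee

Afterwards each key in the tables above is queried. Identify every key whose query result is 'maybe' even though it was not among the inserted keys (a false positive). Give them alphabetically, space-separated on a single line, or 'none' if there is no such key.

Start: bits=00000000
After insert 'eel': sets bits 3 -> bits=00010000
After insert 'yak': sets bits 0 5 -> bits=10010100
After insert 'bee': sets bits 1 7 -> bits=11010101
Not inserted: cow emu gnu — query each against bits=11010101:
query cow: checks bit4=0, bit5=1 (has a 0) -> no => not a false positive
query emu: checks bit2=0, bit4=0 (has a 0) -> no => not a false positive
query gnu: checks bit3=1, bit7=1 (all 1) -> maybe => FALSE POSITIVE
False positives (alphabetical): gnu

Answer: gnu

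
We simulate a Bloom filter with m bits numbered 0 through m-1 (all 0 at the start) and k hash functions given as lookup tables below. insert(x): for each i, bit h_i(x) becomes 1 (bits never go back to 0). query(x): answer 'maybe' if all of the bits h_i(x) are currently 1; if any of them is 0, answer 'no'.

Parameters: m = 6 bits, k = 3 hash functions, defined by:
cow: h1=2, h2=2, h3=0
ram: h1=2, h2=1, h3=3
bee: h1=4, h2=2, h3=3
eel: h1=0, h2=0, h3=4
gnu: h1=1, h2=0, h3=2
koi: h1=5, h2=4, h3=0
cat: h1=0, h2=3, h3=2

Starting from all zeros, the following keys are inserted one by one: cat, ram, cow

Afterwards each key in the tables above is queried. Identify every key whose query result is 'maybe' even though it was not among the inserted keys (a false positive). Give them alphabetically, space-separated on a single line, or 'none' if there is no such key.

Start: bits=000000
After insert 'cat': sets bits 0 2 3 -> bits=101100
After insert 'ram': sets bits 1 2 3 -> bits=111100
After insert 'cow': sets bits 0 2 -> bits=111100
Not inserted: bee eel gnu koi — query each against bits=111100:
query bee: checks bit2=1, bit3=1, bit4=0 (has a 0) -> no => not a false positive
query eel: checks bit0=1, bit4=0 (has a 0) -> no => not a false positive
query gnu: checks bit0=1, bit1=1, bit2=1 (all 1) -> maybe => FALSE POSITIVE
query koi: checks bit0=1, bit4=0, bit5=0 (has a 0) -> no => not a false positive
False positives (alphabetical): gnu

Answer: gnu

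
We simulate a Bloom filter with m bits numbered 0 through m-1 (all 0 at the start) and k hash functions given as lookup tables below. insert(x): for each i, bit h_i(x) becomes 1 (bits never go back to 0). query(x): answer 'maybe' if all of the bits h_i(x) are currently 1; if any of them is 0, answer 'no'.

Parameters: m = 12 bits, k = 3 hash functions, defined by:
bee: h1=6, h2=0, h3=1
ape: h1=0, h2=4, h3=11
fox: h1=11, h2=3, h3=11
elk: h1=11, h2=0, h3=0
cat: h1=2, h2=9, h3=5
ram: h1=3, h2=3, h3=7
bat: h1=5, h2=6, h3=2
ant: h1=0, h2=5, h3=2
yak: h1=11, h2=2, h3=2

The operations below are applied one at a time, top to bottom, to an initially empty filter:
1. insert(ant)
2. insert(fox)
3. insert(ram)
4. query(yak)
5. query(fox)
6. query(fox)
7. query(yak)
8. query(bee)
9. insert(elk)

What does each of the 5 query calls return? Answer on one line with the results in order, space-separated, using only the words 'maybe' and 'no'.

Answer: maybe maybe maybe maybe no

Derivation:
Start: bits=000000000000
Op 1: insert ant -> sets bits 0 2 5 -> bits=101001000000
Op 2: insert fox -> sets bits 3 11 -> bits=101101000001
Op 3: insert ram -> sets bits 3 7 -> bits=101101010001
Op 4: query yak -> checks bit2=1, bit11=1 (all 1) -> maybe
Op 5: query fox -> checks bit3=1, bit11=1 (all 1) -> maybe
Op 6: query fox -> checks bit3=1, bit11=1 (all 1) -> maybe
Op 7: query yak -> checks bit2=1, bit11=1 (all 1) -> maybe
Op 8: query bee -> checks bit0=1, bit1=0, bit6=0 (has a 0) -> no
Op 9: insert elk -> sets bits 0 11 -> bits=101101010001
Query results in order: maybe maybe maybe maybe no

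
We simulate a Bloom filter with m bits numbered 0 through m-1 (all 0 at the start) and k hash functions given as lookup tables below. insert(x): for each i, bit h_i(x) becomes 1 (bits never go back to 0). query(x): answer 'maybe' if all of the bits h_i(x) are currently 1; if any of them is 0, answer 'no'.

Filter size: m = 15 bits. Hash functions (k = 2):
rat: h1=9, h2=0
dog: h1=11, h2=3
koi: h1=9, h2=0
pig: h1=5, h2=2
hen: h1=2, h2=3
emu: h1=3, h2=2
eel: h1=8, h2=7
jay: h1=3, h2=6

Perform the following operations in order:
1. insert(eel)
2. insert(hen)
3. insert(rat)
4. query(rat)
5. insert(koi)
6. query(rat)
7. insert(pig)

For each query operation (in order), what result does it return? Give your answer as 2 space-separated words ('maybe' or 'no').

Answer: maybe maybe

Derivation:
Start: bits=000000000000000
Op 1: insert eel -> sets bits 7 8 -> bits=000000011000000
Op 2: insert hen -> sets bits 2 3 -> bits=001100011000000
Op 3: insert rat -> sets bits 0 9 -> bits=101100011100000
Op 4: query rat -> checks bit0=1, bit9=1 (all 1) -> maybe
Op 5: insert koi -> sets bits 0 9 -> bits=101100011100000
Op 6: query rat -> checks bit0=1, bit9=1 (all 1) -> maybe
Op 7: insert pig -> sets bits 2 5 -> bits=101101011100000
Query results in order: maybe maybe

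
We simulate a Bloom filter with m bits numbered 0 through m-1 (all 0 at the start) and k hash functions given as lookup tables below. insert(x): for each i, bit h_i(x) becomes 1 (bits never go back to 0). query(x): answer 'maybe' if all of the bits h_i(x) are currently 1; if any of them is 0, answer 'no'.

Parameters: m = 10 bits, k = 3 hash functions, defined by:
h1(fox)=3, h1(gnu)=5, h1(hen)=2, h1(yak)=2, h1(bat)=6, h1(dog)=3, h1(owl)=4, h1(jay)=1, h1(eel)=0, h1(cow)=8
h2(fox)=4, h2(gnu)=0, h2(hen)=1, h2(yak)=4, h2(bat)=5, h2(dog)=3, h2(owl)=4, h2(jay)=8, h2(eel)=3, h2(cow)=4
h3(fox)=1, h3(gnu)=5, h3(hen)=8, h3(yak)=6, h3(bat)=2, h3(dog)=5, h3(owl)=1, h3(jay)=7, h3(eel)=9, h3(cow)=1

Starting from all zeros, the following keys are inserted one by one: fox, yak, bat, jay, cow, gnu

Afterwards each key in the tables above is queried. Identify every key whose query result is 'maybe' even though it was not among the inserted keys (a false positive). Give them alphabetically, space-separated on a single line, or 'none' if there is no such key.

Answer: dog hen owl

Derivation:
Start: bits=0000000000
After insert 'fox': sets bits 1 3 4 -> bits=0101100000
After insert 'yak': sets bits 2 4 6 -> bits=0111101000
After insert 'bat': sets bits 2 5 6 -> bits=0111111000
After insert 'jay': sets bits 1 7 8 -> bits=0111111110
After insert 'cow': sets bits 1 4 8 -> bits=0111111110
After insert 'gnu': sets bits 0 5 -> bits=1111111110
Not inserted: dog eel hen owl — query each against bits=1111111110:
query dog: checks bit3=1, bit5=1 (all 1) -> maybe => FALSE POSITIVE
query eel: checks bit0=1, bit3=1, bit9=0 (has a 0) -> no => not a false positive
query hen: checks bit1=1, bit2=1, bit8=1 (all 1) -> maybe => FALSE POSITIVE
query owl: checks bit1=1, bit4=1 (all 1) -> maybe => FALSE POSITIVE
False positives (alphabetical): dog hen owl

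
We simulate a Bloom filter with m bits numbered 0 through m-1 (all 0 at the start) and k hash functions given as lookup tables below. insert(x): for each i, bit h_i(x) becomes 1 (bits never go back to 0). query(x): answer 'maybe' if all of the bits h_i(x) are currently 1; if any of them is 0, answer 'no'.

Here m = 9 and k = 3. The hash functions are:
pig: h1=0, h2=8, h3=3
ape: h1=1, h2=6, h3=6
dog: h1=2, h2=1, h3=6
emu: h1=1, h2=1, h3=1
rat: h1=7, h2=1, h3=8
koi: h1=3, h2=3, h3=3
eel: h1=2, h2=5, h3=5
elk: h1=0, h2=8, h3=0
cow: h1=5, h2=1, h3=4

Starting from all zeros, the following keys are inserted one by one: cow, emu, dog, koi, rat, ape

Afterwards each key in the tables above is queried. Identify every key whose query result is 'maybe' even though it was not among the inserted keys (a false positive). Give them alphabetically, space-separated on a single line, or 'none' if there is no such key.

Answer: eel

Derivation:
Start: bits=000000000
After insert 'cow': sets bits 1 4 5 -> bits=010011000
After insert 'emu': sets bits 1 -> bits=010011000
After insert 'dog': sets bits 1 2 6 -> bits=011011100
After insert 'koi': sets bits 3 -> bits=011111100
After insert 'rat': sets bits 1 7 8 -> bits=011111111
After insert 'ape': sets bits 1 6 -> bits=011111111
Not inserted: eel elk pig — query each against bits=011111111:
query eel: checks bit2=1, bit5=1 (all 1) -> maybe => FALSE POSITIVE
query elk: checks bit0=0, bit8=1 (has a 0) -> no => not a false positive
query pig: checks bit0=0, bit3=1, bit8=1 (has a 0) -> no => not a false positive
False positives (alphabetical): eel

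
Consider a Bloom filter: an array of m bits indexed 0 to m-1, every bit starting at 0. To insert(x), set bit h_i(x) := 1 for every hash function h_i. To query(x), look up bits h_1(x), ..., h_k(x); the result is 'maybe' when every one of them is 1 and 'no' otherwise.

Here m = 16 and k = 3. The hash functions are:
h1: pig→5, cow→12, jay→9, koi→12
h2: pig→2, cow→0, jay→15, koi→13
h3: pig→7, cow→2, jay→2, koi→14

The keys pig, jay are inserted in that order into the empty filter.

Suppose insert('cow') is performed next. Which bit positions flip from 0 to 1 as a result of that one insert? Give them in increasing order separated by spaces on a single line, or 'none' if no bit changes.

Start: bits=0000000000000000
After insert 'pig': sets bits 2 5 7 -> bits=0010010100000000
After insert 'jay': sets bits 2 9 15 -> bits=0010010101000001
insert 'cow' would touch bits 0 2 12; currently bit0=0, bit2=1, bit12=0
Bits that are 0 among those (would change 0->1): 0 12

Answer: 0 12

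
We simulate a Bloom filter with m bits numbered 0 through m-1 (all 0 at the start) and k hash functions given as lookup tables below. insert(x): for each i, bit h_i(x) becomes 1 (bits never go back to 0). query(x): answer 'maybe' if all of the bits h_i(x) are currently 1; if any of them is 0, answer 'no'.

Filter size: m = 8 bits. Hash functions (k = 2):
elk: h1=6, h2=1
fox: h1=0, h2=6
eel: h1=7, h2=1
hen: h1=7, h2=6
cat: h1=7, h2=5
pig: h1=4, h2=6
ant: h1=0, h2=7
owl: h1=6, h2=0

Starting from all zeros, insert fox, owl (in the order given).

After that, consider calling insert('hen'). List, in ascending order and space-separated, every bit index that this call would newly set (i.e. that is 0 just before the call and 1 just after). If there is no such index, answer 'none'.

Start: bits=00000000
After insert 'fox': sets bits 0 6 -> bits=10000010
After insert 'owl': sets bits 0 6 -> bits=10000010
insert 'hen' would touch bits 6 7; currently bit6=1, bit7=0
Bits that are 0 among those (would change 0->1): 7

Answer: 7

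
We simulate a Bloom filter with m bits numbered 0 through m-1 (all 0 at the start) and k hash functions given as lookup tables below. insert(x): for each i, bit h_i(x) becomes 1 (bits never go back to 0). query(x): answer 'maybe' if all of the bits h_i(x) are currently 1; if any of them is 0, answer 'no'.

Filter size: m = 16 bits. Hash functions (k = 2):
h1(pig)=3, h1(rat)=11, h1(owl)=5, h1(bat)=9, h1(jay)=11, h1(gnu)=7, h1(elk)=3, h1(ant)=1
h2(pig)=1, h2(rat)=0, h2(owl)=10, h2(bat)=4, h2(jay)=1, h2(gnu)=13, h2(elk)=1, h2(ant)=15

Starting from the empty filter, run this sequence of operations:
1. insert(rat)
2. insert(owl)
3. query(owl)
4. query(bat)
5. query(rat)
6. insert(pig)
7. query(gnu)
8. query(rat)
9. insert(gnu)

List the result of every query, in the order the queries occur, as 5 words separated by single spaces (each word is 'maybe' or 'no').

Start: bits=0000000000000000
Op 1: insert rat -> sets bits 0 11 -> bits=1000000000010000
Op 2: insert owl -> sets bits 5 10 -> bits=1000010000110000
Op 3: query owl -> checks bit5=1, bit10=1 (all 1) -> maybe
Op 4: query bat -> checks bit4=0, bit9=0 (has a 0) -> no
Op 5: query rat -> checks bit0=1, bit11=1 (all 1) -> maybe
Op 6: insert pig -> sets bits 1 3 -> bits=1101010000110000
Op 7: query gnu -> checks bit7=0, bit13=0 (has a 0) -> no
Op 8: query rat -> checks bit0=1, bit11=1 (all 1) -> maybe
Op 9: insert gnu -> sets bits 7 13 -> bits=1101010100110100
Query results in order: maybe no maybe no maybe

Answer: maybe no maybe no maybe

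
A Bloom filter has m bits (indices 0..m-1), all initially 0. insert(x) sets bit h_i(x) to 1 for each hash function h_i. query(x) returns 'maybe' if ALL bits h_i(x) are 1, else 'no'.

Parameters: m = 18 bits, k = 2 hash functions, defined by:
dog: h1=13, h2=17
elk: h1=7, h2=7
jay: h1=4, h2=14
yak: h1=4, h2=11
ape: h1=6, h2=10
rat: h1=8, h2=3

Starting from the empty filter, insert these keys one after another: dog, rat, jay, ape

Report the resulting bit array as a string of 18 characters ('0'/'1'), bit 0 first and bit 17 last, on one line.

Answer: 000110101010011001

Derivation:
Start: bits=000000000000000000
After insert 'dog': sets bits 13 17 -> bits=000000000000010001
After insert 'rat': sets bits 3 8 -> bits=000100001000010001
After insert 'jay': sets bits 4 14 -> bits=000110001000011001
After insert 'ape': sets bits 6 10 -> bits=000110101010011001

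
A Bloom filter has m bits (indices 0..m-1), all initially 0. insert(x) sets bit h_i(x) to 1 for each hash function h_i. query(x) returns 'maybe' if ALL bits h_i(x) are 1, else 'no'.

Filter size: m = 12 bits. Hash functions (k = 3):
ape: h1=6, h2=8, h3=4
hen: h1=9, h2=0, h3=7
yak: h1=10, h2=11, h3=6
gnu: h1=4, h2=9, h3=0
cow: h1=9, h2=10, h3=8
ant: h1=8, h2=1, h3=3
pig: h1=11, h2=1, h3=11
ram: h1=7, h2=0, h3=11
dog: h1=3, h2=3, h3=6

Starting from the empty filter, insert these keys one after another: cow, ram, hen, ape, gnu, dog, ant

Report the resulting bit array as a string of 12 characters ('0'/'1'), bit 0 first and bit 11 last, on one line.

Start: bits=000000000000
After insert 'cow': sets bits 8 9 10 -> bits=000000001110
After insert 'ram': sets bits 0 7 11 -> bits=100000011111
After insert 'hen': sets bits 0 7 9 -> bits=100000011111
After insert 'ape': sets bits 4 6 8 -> bits=100010111111
After insert 'gnu': sets bits 0 4 9 -> bits=100010111111
After insert 'dog': sets bits 3 6 -> bits=100110111111
After insert 'ant': sets bits 1 3 8 -> bits=110110111111

Answer: 110110111111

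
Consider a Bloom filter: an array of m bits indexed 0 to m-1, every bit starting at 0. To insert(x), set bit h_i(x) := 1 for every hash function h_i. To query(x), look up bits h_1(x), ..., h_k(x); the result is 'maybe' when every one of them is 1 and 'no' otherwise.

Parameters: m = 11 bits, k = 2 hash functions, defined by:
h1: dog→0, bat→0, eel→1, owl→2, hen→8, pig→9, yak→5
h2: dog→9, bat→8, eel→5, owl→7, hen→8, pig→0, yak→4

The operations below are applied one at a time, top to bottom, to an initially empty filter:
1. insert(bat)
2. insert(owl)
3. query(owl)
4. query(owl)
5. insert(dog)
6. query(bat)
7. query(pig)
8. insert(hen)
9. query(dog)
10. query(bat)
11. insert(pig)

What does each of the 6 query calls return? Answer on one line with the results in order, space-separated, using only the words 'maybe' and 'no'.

Start: bits=00000000000
Op 1: insert bat -> sets bits 0 8 -> bits=10000000100
Op 2: insert owl -> sets bits 2 7 -> bits=10100001100
Op 3: query owl -> checks bit2=1, bit7=1 (all 1) -> maybe
Op 4: query owl -> checks bit2=1, bit7=1 (all 1) -> maybe
Op 5: insert dog -> sets bits 0 9 -> bits=10100001110
Op 6: query bat -> checks bit0=1, bit8=1 (all 1) -> maybe
Op 7: query pig -> checks bit0=1, bit9=1 (all 1) -> maybe
Op 8: insert hen -> sets bits 8 -> bits=10100001110
Op 9: query dog -> checks bit0=1, bit9=1 (all 1) -> maybe
Op 10: query bat -> checks bit0=1, bit8=1 (all 1) -> maybe
Op 11: insert pig -> sets bits 0 9 -> bits=10100001110
Query results in order: maybe maybe maybe maybe maybe maybe

Answer: maybe maybe maybe maybe maybe maybe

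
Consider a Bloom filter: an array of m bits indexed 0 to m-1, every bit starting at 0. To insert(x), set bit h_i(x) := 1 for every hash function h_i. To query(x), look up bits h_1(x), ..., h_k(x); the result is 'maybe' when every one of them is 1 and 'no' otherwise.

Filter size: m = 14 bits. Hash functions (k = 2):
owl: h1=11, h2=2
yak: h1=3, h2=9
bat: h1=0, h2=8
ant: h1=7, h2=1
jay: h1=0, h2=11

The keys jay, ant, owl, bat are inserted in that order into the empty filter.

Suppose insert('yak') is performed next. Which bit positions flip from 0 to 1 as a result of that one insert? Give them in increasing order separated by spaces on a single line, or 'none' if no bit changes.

Answer: 3 9

Derivation:
Start: bits=00000000000000
After insert 'jay': sets bits 0 11 -> bits=10000000000100
After insert 'ant': sets bits 1 7 -> bits=11000001000100
After insert 'owl': sets bits 2 11 -> bits=11100001000100
After insert 'bat': sets bits 0 8 -> bits=11100001100100
insert 'yak' would touch bits 3 9; currently bit3=0, bit9=0
Bits that are 0 among those (would change 0->1): 3 9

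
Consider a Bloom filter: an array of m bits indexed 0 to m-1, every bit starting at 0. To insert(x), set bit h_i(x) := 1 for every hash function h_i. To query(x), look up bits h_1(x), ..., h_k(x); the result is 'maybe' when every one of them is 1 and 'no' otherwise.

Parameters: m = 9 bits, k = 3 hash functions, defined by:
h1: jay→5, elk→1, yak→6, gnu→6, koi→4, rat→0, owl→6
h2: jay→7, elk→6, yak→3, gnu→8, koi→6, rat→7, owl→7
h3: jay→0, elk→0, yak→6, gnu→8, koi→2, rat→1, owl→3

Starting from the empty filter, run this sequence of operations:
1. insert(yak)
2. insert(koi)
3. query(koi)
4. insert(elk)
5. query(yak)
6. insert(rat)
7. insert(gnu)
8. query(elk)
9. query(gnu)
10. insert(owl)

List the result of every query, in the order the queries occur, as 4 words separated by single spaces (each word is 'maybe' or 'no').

Answer: maybe maybe maybe maybe

Derivation:
Start: bits=000000000
Op 1: insert yak -> sets bits 3 6 -> bits=000100100
Op 2: insert koi -> sets bits 2 4 6 -> bits=001110100
Op 3: query koi -> checks bit2=1, bit4=1, bit6=1 (all 1) -> maybe
Op 4: insert elk -> sets bits 0 1 6 -> bits=111110100
Op 5: query yak -> checks bit3=1, bit6=1 (all 1) -> maybe
Op 6: insert rat -> sets bits 0 1 7 -> bits=111110110
Op 7: insert gnu -> sets bits 6 8 -> bits=111110111
Op 8: query elk -> checks bit0=1, bit1=1, bit6=1 (all 1) -> maybe
Op 9: query gnu -> checks bit6=1, bit8=1 (all 1) -> maybe
Op 10: insert owl -> sets bits 3 6 7 -> bits=111110111
Query results in order: maybe maybe maybe maybe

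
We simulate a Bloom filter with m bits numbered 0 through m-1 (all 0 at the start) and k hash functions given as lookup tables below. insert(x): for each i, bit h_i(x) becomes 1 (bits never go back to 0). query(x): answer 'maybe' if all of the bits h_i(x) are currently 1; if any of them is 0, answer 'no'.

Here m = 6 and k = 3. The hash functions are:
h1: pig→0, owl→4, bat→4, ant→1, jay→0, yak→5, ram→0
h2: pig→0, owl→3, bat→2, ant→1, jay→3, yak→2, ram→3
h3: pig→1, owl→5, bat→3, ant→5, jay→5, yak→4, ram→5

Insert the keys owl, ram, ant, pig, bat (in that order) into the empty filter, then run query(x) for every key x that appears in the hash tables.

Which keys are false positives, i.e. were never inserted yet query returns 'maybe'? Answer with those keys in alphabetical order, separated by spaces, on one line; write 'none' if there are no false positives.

Start: bits=000000
After insert 'owl': sets bits 3 4 5 -> bits=000111
After insert 'ram': sets bits 0 3 5 -> bits=100111
After insert 'ant': sets bits 1 5 -> bits=110111
After insert 'pig': sets bits 0 1 -> bits=110111
After insert 'bat': sets bits 2 3 4 -> bits=111111
Not inserted: jay yak — query each against bits=111111:
query jay: checks bit0=1, bit3=1, bit5=1 (all 1) -> maybe => FALSE POSITIVE
query yak: checks bit2=1, bit4=1, bit5=1 (all 1) -> maybe => FALSE POSITIVE
False positives (alphabetical): jay yak

Answer: jay yak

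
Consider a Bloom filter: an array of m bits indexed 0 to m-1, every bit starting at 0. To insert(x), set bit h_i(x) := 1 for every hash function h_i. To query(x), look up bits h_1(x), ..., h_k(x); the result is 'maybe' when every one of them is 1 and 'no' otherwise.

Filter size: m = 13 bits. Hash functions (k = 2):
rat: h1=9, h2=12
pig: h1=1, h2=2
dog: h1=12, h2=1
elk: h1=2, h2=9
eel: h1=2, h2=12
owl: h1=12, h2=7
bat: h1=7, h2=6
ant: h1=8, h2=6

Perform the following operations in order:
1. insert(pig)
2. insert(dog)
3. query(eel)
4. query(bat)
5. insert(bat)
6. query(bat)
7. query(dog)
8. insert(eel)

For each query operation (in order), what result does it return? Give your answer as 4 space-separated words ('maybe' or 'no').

Answer: maybe no maybe maybe

Derivation:
Start: bits=0000000000000
Op 1: insert pig -> sets bits 1 2 -> bits=0110000000000
Op 2: insert dog -> sets bits 1 12 -> bits=0110000000001
Op 3: query eel -> checks bit2=1, bit12=1 (all 1) -> maybe
Op 4: query bat -> checks bit6=0, bit7=0 (has a 0) -> no
Op 5: insert bat -> sets bits 6 7 -> bits=0110001100001
Op 6: query bat -> checks bit6=1, bit7=1 (all 1) -> maybe
Op 7: query dog -> checks bit1=1, bit12=1 (all 1) -> maybe
Op 8: insert eel -> sets bits 2 12 -> bits=0110001100001
Query results in order: maybe no maybe maybe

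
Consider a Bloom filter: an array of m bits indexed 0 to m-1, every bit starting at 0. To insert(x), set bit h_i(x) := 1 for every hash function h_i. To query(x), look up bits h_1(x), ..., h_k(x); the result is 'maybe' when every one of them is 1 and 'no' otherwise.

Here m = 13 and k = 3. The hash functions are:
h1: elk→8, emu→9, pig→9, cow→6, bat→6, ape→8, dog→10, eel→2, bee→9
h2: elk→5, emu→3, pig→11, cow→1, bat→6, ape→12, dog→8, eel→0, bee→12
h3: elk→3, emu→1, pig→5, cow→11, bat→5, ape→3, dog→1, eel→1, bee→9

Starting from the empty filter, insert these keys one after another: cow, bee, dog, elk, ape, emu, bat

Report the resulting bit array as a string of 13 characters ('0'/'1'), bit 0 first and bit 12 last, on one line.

Start: bits=0000000000000
After insert 'cow': sets bits 1 6 11 -> bits=0100001000010
After insert 'bee': sets bits 9 12 -> bits=0100001001011
After insert 'dog': sets bits 1 8 10 -> bits=0100001011111
After insert 'elk': sets bits 3 5 8 -> bits=0101011011111
After insert 'ape': sets bits 3 8 12 -> bits=0101011011111
After insert 'emu': sets bits 1 3 9 -> bits=0101011011111
After insert 'bat': sets bits 5 6 -> bits=0101011011111

Answer: 0101011011111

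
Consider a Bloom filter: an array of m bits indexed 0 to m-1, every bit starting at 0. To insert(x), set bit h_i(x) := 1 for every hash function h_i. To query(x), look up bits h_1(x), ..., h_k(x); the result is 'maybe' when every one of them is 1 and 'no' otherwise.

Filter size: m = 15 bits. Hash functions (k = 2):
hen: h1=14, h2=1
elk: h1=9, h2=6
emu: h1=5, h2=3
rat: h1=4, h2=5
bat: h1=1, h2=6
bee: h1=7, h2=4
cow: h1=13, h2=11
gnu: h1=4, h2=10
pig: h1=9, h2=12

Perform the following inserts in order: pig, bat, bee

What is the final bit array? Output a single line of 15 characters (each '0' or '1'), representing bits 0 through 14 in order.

Answer: 010010110100100

Derivation:
Start: bits=000000000000000
After insert 'pig': sets bits 9 12 -> bits=000000000100100
After insert 'bat': sets bits 1 6 -> bits=010000100100100
After insert 'bee': sets bits 4 7 -> bits=010010110100100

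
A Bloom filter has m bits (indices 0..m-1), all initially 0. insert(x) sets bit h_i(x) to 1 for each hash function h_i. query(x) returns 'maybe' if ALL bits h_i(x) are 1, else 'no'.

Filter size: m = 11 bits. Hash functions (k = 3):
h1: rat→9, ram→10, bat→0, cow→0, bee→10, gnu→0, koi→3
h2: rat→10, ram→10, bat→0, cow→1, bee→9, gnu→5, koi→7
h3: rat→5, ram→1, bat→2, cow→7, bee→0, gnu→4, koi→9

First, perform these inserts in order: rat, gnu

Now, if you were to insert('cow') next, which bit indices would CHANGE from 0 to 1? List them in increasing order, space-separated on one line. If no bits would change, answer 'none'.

Answer: 1 7

Derivation:
Start: bits=00000000000
After insert 'rat': sets bits 5 9 10 -> bits=00000100011
After insert 'gnu': sets bits 0 4 5 -> bits=10001100011
insert 'cow' would touch bits 0 1 7; currently bit0=1, bit1=0, bit7=0
Bits that are 0 among those (would change 0->1): 1 7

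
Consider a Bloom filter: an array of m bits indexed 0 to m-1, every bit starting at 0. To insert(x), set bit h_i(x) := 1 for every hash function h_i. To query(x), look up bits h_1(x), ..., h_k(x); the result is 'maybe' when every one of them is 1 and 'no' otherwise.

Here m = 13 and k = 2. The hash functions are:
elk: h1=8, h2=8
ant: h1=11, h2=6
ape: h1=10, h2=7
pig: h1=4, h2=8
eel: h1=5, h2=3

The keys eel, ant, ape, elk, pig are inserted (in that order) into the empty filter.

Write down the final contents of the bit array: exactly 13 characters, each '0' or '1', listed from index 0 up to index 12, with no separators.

Answer: 0001111110110

Derivation:
Start: bits=0000000000000
After insert 'eel': sets bits 3 5 -> bits=0001010000000
After insert 'ant': sets bits 6 11 -> bits=0001011000010
After insert 'ape': sets bits 7 10 -> bits=0001011100110
After insert 'elk': sets bits 8 -> bits=0001011110110
After insert 'pig': sets bits 4 8 -> bits=0001111110110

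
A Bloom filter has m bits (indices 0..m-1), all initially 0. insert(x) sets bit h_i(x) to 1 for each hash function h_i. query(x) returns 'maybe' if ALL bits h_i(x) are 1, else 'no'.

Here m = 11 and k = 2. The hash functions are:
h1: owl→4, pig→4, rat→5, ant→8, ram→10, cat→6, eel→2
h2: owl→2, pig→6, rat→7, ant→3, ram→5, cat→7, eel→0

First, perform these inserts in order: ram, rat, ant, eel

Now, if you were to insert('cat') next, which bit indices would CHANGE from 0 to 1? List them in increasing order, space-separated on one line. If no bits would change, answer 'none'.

Answer: 6

Derivation:
Start: bits=00000000000
After insert 'ram': sets bits 5 10 -> bits=00000100001
After insert 'rat': sets bits 5 7 -> bits=00000101001
After insert 'ant': sets bits 3 8 -> bits=00010101101
After insert 'eel': sets bits 0 2 -> bits=10110101101
insert 'cat' would touch bits 6 7; currently bit6=0, bit7=1
Bits that are 0 among those (would change 0->1): 6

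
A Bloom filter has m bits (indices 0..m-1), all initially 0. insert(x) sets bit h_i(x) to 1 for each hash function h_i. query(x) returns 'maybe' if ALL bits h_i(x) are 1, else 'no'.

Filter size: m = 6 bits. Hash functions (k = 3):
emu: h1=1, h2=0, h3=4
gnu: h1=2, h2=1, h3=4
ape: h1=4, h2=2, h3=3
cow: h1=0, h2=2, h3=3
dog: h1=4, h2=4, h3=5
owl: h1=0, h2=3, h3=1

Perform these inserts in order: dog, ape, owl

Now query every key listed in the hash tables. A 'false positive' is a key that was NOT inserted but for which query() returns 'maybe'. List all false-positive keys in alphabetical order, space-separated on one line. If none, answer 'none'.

Answer: cow emu gnu

Derivation:
Start: bits=000000
After insert 'dog': sets bits 4 5 -> bits=000011
After insert 'ape': sets bits 2 3 4 -> bits=001111
After insert 'owl': sets bits 0 1 3 -> bits=111111
Not inserted: cow emu gnu — query each against bits=111111:
query cow: checks bit0=1, bit2=1, bit3=1 (all 1) -> maybe => FALSE POSITIVE
query emu: checks bit0=1, bit1=1, bit4=1 (all 1) -> maybe => FALSE POSITIVE
query gnu: checks bit1=1, bit2=1, bit4=1 (all 1) -> maybe => FALSE POSITIVE
False positives (alphabetical): cow emu gnu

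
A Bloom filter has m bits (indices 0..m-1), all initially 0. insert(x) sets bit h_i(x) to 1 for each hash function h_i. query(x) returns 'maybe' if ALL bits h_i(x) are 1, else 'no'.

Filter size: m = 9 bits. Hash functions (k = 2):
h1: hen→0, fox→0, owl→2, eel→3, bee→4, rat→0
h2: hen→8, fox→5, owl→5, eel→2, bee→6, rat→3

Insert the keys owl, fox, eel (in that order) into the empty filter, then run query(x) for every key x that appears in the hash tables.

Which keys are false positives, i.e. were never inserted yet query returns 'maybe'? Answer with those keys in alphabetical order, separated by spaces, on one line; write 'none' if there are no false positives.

Start: bits=000000000
After insert 'owl': sets bits 2 5 -> bits=001001000
After insert 'fox': sets bits 0 5 -> bits=101001000
After insert 'eel': sets bits 2 3 -> bits=101101000
Not inserted: bee hen rat — query each against bits=101101000:
query bee: checks bit4=0, bit6=0 (has a 0) -> no => not a false positive
query hen: checks bit0=1, bit8=0 (has a 0) -> no => not a false positive
query rat: checks bit0=1, bit3=1 (all 1) -> maybe => FALSE POSITIVE
False positives (alphabetical): rat

Answer: rat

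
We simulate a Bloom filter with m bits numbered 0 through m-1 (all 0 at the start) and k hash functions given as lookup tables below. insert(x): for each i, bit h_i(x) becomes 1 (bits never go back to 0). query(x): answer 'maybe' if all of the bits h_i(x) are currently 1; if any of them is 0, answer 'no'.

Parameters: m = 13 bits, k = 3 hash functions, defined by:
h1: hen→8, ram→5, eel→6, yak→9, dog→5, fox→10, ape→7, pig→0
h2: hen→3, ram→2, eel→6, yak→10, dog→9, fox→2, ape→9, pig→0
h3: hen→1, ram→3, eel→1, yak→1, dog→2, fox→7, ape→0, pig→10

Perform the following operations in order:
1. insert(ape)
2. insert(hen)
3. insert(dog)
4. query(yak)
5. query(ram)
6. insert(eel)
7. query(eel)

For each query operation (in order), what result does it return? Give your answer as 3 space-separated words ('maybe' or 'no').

Answer: no maybe maybe

Derivation:
Start: bits=0000000000000
Op 1: insert ape -> sets bits 0 7 9 -> bits=1000000101000
Op 2: insert hen -> sets bits 1 3 8 -> bits=1101000111000
Op 3: insert dog -> sets bits 2 5 9 -> bits=1111010111000
Op 4: query yak -> checks bit1=1, bit9=1, bit10=0 (has a 0) -> no
Op 5: query ram -> checks bit2=1, bit3=1, bit5=1 (all 1) -> maybe
Op 6: insert eel -> sets bits 1 6 -> bits=1111011111000
Op 7: query eel -> checks bit1=1, bit6=1 (all 1) -> maybe
Query results in order: no maybe maybe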